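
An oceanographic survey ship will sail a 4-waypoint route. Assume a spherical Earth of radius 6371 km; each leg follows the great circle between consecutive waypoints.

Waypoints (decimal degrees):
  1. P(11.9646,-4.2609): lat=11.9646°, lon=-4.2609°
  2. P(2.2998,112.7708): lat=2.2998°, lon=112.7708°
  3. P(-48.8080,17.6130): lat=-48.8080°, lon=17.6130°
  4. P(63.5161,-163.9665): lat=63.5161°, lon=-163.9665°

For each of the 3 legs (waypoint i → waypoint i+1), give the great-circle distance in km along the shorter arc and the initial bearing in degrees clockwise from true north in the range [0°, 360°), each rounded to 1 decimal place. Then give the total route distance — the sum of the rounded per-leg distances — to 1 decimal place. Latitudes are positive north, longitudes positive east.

Leg 1: φ1=0.2088217, φ2=0.0401391, Δφ=-0.1686826, Δλ=2.0425885 rad; a=sin²(Δφ/2)+cosφ1·cosφ2·sin²(Δλ/2)=0.7179665663; c=2·atan2(√a, √(1-a))=2.021871182; dist=6371·c=12881.341 ≈ 12881.3 km; running total=12881.3 km
Leg 1 bearing: y=sinΔλ·cosφ2=0.89003774, x=cosφ1·sinφ2-sinφ1·cosφ2·cosΔλ=0.13339839; θ=atan2(y, x)=81.4760° ≈ 81.5°
Leg 2: φ1=0.0401391, φ2=-0.8518603, Δφ=-0.8919994, Δλ=-1.6608169 rad; a=sin²(Δφ/2)+cosφ1·cosφ2·sin²(Δλ/2)=0.5446776267; c=2·atan2(√a, √(1-a))=1.660270917; dist=6371·c=10577.586 ≈ 10577.6 km; running total=23458.9 km
Leg 2 bearing: y=sinΔλ·cosφ2=-0.65591771, x=cosφ1·sinφ2-sinφ1·cosφ2·cosΔλ=-0.74952491; θ=atan2(y, x)=-138.8105° <0 so +360° → 221.1895° ≈ 221.2°
Leg 3: φ1=-0.8518603, φ2=1.1085651, Δφ=1.9604254, Δλ=-3.1691601 rad; a=sin²(Δφ/2)+cosφ1·cosφ2·sin²(Δλ/2)=0.9835601388; c=2·atan2(√a, √(1-a))=2.884448731; dist=6371·c=18376.823 ≈ 18376.8 km; running total=41835.7 km
Leg 3 bearing: y=sinΔλ·cosφ2=0.01229206, x=cosφ1·sinφ2-sinφ1·cosφ2·cosΔλ=0.25402219; θ=atan2(y, x)=2.7704° ≈ 2.8°

Leg 1: dist=12881.3 km, bearing=81.5°
Leg 2: dist=10577.6 km, bearing=221.2°
Leg 3: dist=18376.8 km, bearing=2.8°
Total: 41835.7 km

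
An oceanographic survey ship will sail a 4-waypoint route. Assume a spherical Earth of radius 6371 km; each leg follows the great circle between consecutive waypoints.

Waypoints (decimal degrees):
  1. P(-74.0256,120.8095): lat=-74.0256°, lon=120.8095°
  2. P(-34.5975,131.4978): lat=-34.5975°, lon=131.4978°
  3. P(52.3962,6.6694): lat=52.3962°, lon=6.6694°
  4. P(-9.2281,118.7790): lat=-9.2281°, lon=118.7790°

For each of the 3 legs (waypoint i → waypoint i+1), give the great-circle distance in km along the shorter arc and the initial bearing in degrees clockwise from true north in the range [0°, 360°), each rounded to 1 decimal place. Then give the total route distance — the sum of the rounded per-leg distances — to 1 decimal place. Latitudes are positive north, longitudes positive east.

Leg 1: dist=4423.5 km, bearing=13.8°
Leg 2: dist=15284.0 km, bearing=312.2°
Leg 3: dist=12311.1 km, bearing=77.9°
Total: 32018.6 km

Leg 1: φ1=-1.2919905, φ2=-0.6038403, Δφ=0.6881502, Δλ=0.1865460 rad; a=sin²(Δφ/2)+cosφ1·cosφ2·sin²(Δλ/2)=0.1157540673; c=2·atan2(√a, √(1-a))=0.694315500; dist=6371·c=4423.484 ≈ 4423.5 km; running total=4423.5 km
Leg 1 bearing: y=sinΔλ·cosφ2=0.15266837, x=cosφ1·sinφ2-sinφ1·cosφ2·cosΔλ=0.62137961; θ=atan2(y, x)=13.8037° ≈ 13.8°
Leg 2: φ1=-0.6038403, φ2=0.9144862, Δφ=1.5183265, Δλ=-2.1786666 rad; a=sin²(Δφ/2)+cosφ1·cosφ2·sin²(Δλ/2)=0.8683570031; c=2·atan2(√a, √(1-a))=2.398994266; dist=6371·c=15283.992 ≈ 15284.0 km; running total=19707.5 km
Leg 2 bearing: y=sinΔλ·cosφ2=-0.50089069, x=cosφ1·sinφ2-sinφ1·cosφ2·cosΔλ=0.45426974; θ=atan2(y, x)=-47.7944° <0 so +360° → 312.2056° ≈ 312.2°
Leg 3: φ1=0.9144862, φ2=-0.1610607, Δφ=-1.0755469, Δλ=1.9566816 rad; a=sin²(Δφ/2)+cosφ1·cosφ2·sin²(Δλ/2)=0.6768713927; c=2·atan2(√a, √(1-a))=1.932365930; dist=6371·c=12311.103 ≈ 12311.1 km; running total=32018.6 km
Leg 3 bearing: y=sinΔλ·cosφ2=0.91447502, x=cosφ1·sinφ2-sinφ1·cosφ2·cosΔλ=0.19647260; θ=atan2(y, x)=77.8745° ≈ 77.9°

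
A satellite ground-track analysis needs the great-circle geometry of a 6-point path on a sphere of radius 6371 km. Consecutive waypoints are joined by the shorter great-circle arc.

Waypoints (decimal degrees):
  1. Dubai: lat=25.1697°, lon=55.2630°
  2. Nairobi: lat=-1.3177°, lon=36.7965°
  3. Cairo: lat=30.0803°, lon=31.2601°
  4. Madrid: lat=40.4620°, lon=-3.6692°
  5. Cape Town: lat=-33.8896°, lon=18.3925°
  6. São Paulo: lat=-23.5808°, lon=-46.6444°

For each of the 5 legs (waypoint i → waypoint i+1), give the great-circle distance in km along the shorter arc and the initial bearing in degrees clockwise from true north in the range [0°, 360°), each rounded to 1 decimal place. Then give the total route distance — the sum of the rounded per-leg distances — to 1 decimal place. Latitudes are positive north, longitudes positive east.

Leg 1: φ1=0.4392941, φ2=-0.0229982, Δφ=-0.4622923, Δλ=-0.3223012 rad; a=sin²(Δφ/2)+cosφ1·cosφ2·sin²(Δλ/2)=0.0757786173; c=2·atan2(√a, √(1-a))=0.557760144; dist=6371·c=3553.490 ≈ 3553.5 km; running total=3553.5 km
Leg 1 bearing: y=sinΔλ·cosφ2=-0.31666637, x=cosφ1·sinφ2-sinφ1·cosφ2·cosΔλ=-0.42410763; θ=atan2(y, x)=-143.2526° <0 so +360° → 216.7474° ≈ 216.7°
Leg 2: φ1=-0.0229982, φ2=0.5250003, Δφ=0.5479985, Δλ=-0.0966284 rad; a=sin²(Δφ/2)+cosφ1·cosφ2·sin²(Δλ/2)=0.0752332962; c=2·atan2(√a, √(1-a))=0.555696141; dist=6371·c=3540.340 ≈ 3540.3 km; running total=7093.8 km
Leg 2 bearing: y=sinΔλ·cosφ2=-0.08348480, x=cosφ1·sinφ2-sinφ1·cosφ2·cosΔλ=0.52088701; θ=atan2(y, x)=-9.1056° <0 so +360° → 350.8944° ≈ 350.9°
Leg 3: φ1=0.5250003, φ2=0.7061951, Δφ=0.1811948, Δλ=-0.6096313 rad; a=sin²(Δφ/2)+cosφ1·cosφ2·sin²(Δλ/2)=0.0674851121; c=2·atan2(√a, √(1-a))=0.525586611; dist=6371·c=3348.512 ≈ 3348.5 km; running total=10442.3 km
Leg 3 bearing: y=sinΔλ·cosφ2=-0.43562853, x=cosφ1·sinφ2-sinφ1·cosφ2·cosΔλ=0.24890013; θ=atan2(y, x)=-60.2581° <0 so +360° → 299.7419° ≈ 299.7°
Leg 4: φ1=0.7061951, φ2=-0.5914851, Δφ=-1.2976802, Δλ=0.3850493 rad; a=sin²(Δφ/2)+cosφ1·cosφ2·sin²(Δλ/2)=0.3882555226; c=2·atan2(√a, √(1-a))=1.345403824; dist=6371·c=8571.568 ≈ 8571.6 km; running total=19013.9 km
Leg 4 bearing: y=sinΔλ·cosφ2=0.31179464, x=cosφ1·sinφ2-sinφ1·cosφ2·cosΔλ=-0.92349163; θ=atan2(y, x)=161.3440° ≈ 161.3°
Leg 5: φ1=-0.5914851, φ2=-0.4115626, Δφ=0.1799225, Δλ=-1.1351080 rad; a=sin²(Δφ/2)+cosφ1·cosφ2·sin²(Δλ/2)=0.2279282600; c=2·atan2(√a, √(1-a))=0.995428442; dist=6371·c=6341.875 ≈ 6341.9 km; running total=25355.8 km
Leg 5 bearing: y=sinΔλ·cosφ2=-0.83087750, x=cosφ1·sinφ2-sinφ1·cosφ2·cosΔλ=-0.11640644; θ=atan2(y, x)=-97.9753° <0 so +360° → 262.0247° ≈ 262.0°

Leg 1: dist=3553.5 km, bearing=216.7°
Leg 2: dist=3540.3 km, bearing=350.9°
Leg 3: dist=3348.5 km, bearing=299.7°
Leg 4: dist=8571.6 km, bearing=161.3°
Leg 5: dist=6341.9 km, bearing=262.0°
Total: 25355.8 km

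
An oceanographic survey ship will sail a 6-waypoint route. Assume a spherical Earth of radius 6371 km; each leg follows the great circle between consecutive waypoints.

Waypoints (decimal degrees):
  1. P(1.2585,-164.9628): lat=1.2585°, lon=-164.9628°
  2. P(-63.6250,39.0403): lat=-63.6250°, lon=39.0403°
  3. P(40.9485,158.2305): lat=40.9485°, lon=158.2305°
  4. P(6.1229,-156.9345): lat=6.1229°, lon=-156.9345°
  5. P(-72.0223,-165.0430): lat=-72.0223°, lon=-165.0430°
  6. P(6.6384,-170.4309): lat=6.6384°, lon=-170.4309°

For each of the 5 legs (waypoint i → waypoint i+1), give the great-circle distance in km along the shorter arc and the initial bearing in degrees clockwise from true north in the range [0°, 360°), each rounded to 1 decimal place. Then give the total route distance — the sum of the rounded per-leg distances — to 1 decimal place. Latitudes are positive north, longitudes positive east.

Leg 1: dist=12807.0 km, bearing=191.5°
Leg 2: dist=15418.3 km, bearing=93.4°
Leg 3: dist=5888.2 km, bearing=118.6°
Leg 4: dist=8709.3 km, bearing=182.5°
Leg 5: dist=8755.5 km, bearing=354.5°
Total: 51578.3 km

Leg 1: φ1=0.0219650, φ2=-1.1104657, Δφ=-1.1324307, Δλ=3.5605258 rad; a=sin²(Δφ/2)+cosφ1·cosφ2·sin²(Δλ/2)=0.7127033288; c=2·atan2(√a, √(1-a))=2.010207509; dist=6371·c=12807.032 ≈ 12807.0 km; running total=12807.0 km
Leg 1 bearing: y=sinΔλ·cosφ2=-0.18071240, x=cosφ1·sinφ2-sinφ1·cosφ2·cosΔλ=-0.88677630; θ=atan2(y, x)=-168.4817° <0 so +360° → 191.5183° ≈ 191.5°
Leg 2: φ1=-1.1104657, φ2=0.7146861, Δφ=1.8251519, Δλ=2.0802614 rad; a=sin²(Δφ/2)+cosφ1·cosφ2·sin²(Δλ/2)=0.8754020102; c=2·atan2(√a, √(1-a))=2.420074810; dist=6371·c=15418.297 ≈ 15418.3 km; running total=28225.3 km
Leg 2 bearing: y=sinΔλ·cosφ2=0.65938016, x=cosφ1·sinφ2-sinφ1·cosφ2·cosΔλ=-0.03887319; θ=atan2(y, x)=93.3739° ≈ 93.4°
Leg 3: φ1=0.7146861, φ2=0.1068648, Δφ=-0.6078214, Δλ=-5.5006669 rad; a=sin²(Δφ/2)+cosφ1·cosφ2·sin²(Δλ/2)=0.1987693895; c=2·atan2(√a, √(1-a))=0.924215129; dist=6371·c=5888.175 ≈ 5888.2 km; running total=34113.5 km
Leg 3 bearing: y=sinΔλ·cosφ2=0.70104540, x=cosφ1·sinφ2-sinφ1·cosφ2·cosΔλ=-0.38154401; θ=atan2(y, x)=118.5572° ≈ 118.6°
Leg 4: φ1=0.1068648, φ2=-1.2570263, Δφ=-1.3638910, Δλ=-0.1415200 rad; a=sin²(Δφ/2)+cosφ1·cosφ2·sin²(Δλ/2)=0.3988179163; c=2·atan2(√a, √(1-a))=1.367024891; dist=6371·c=8709.316 ≈ 8709.3 km; running total=42822.8 km
Leg 4 bearing: y=sinΔλ·cosφ2=-0.04353405, x=cosφ1·sinφ2-sinφ1·cosφ2·cosΔλ=-0.97834224; θ=atan2(y, x)=-177.4521° <0 so +360° → 182.5479° ≈ 182.5°
Leg 5: φ1=-1.2570263, φ2=0.1158619, Δφ=1.3728882, Δλ=-0.0940366 rad; a=sin²(Δφ/2)+cosφ1·cosφ2·sin²(Δλ/2)=0.4023678999; c=2·atan2(√a, √(1-a))=1.374269498; dist=6371·c=8755.471 ≈ 8755.5 km; running total=51578.3 km
Leg 5 bearing: y=sinΔλ·cosφ2=-0.09326853, x=cosφ1·sinφ2-sinφ1·cosφ2·cosΔλ=0.97630573; θ=atan2(y, x)=-5.4570° <0 so +360° → 354.5430° ≈ 354.5°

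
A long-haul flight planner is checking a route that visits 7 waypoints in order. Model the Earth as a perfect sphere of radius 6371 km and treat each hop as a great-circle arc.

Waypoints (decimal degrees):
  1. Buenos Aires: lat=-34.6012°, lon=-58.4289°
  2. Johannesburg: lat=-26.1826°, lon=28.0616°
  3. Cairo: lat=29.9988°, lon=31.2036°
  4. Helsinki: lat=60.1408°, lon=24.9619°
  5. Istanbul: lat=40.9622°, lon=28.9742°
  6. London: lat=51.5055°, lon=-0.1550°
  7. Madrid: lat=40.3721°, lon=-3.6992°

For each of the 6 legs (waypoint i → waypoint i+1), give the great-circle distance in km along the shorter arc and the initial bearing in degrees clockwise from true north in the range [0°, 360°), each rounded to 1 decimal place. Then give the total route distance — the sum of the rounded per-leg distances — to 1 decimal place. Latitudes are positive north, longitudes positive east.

Leg 1: φ1=-0.6039049, φ2=-0.4569726, Δφ=0.1469323, Δλ=1.5095440 rad; a=sin²(Δφ/2)+cosφ1·cosφ2·sin²(Δλ/2)=0.3521120458; c=2·atan2(√a, √(1-a))=1.270528660; dist=6371·c=8094.538 ≈ 8094.5 km; running total=8094.5 km
Leg 1 bearing: y=sinΔλ·cosφ2=0.89570949, x=cosφ1·sinφ2-sinφ1·cosφ2·cosΔλ=-0.33199565; θ=atan2(y, x)=110.3373° ≈ 110.3°
Leg 2: φ1=-0.4569726, φ2=0.5235778, Δφ=0.9805504, Δλ=0.0548382 rad; a=sin²(Δφ/2)+cosφ1·cosφ2·sin²(Δλ/2)=0.2223014646; c=2·atan2(√a, √(1-a))=0.981955950; dist=6371·c=6256.041 ≈ 6256.0 km; running total=14350.5 km
Leg 2 bearing: y=sinΔλ·cosφ2=0.04746809, x=cosφ1·sinφ2-sinφ1·cosφ2·cosΔλ=0.83022941; θ=atan2(y, x)=3.2723° ≈ 3.3°
Leg 3: φ1=0.5235778, φ2=1.0496550, Δφ=0.5260771, Δλ=-0.1089382 rad; a=sin²(Δφ/2)+cosφ1·cosφ2·sin²(Δλ/2)=0.0688861963; c=2·atan2(√a, √(1-a))=0.531145123; dist=6371·c=3383.926 ≈ 3383.9 km; running total=17734.4 km
Leg 3 bearing: y=sinΔλ·cosφ2=-0.05412989, x=cosφ1·sinφ2-sinφ1·cosφ2·cosΔλ=0.50362040; θ=atan2(y, x)=-6.1347° <0 so +360° → 353.8653° ≈ 353.9°
Leg 4: φ1=1.0496550, φ2=0.7149253, Δφ=-0.3347297, Δλ=0.0700278 rad; a=sin²(Δφ/2)+cosφ1·cosφ2·sin²(Δλ/2)=0.0282111646; c=2·atan2(√a, √(1-a))=0.337523451; dist=6371·c=2150.362 ≈ 2150.4 km; running total=19884.8 km
Leg 4 bearing: y=sinΔλ·cosφ2=0.05283777, x=cosφ1·sinφ2-sinφ1·cosφ2·cosΔλ=-0.32690878; θ=atan2(y, x)=170.8188° ≈ 170.8°
Leg 5: φ1=0.7149253, φ2=0.8989406, Δφ=0.1840153, Δλ=-0.5084004 rad; a=sin²(Δφ/2)+cosφ1·cosφ2·sin²(Δλ/2)=0.0381652670; c=2·atan2(√a, √(1-a))=0.393247649; dist=6371·c=2505.381 ≈ 2505.4 km; running total=22390.2 km
Leg 5 bearing: y=sinΔλ·cosφ2=-0.30299149, x=cosφ1·sinφ2-sinφ1·cosφ2·cosΔλ=0.23458660; θ=atan2(y, x)=-52.2517° <0 so +360° → 307.7483° ≈ 307.7°
Leg 6: φ1=0.8989406, φ2=0.7046261, Δφ=-0.1943145, Δλ=-0.0618580 rad; a=sin²(Δφ/2)+cosφ1·cosφ2·sin²(Δλ/2)=0.0098633493; c=2·atan2(√a, √(1-a))=0.198956774; dist=6371·c=1267.554 ≈ 1267.6 km; running total=23657.8 km
Leg 6 bearing: y=sinΔλ·cosφ2=-0.04709667, x=cosφ1·sinφ2-sinφ1·cosφ2·cosΔλ=-0.19195353; θ=atan2(y, x)=-166.2145° <0 so +360° → 193.7855° ≈ 193.8°

Leg 1: dist=8094.5 km, bearing=110.3°
Leg 2: dist=6256.0 km, bearing=3.3°
Leg 3: dist=3383.9 km, bearing=353.9°
Leg 4: dist=2150.4 km, bearing=170.8°
Leg 5: dist=2505.4 km, bearing=307.7°
Leg 6: dist=1267.6 km, bearing=193.8°
Total: 23657.8 km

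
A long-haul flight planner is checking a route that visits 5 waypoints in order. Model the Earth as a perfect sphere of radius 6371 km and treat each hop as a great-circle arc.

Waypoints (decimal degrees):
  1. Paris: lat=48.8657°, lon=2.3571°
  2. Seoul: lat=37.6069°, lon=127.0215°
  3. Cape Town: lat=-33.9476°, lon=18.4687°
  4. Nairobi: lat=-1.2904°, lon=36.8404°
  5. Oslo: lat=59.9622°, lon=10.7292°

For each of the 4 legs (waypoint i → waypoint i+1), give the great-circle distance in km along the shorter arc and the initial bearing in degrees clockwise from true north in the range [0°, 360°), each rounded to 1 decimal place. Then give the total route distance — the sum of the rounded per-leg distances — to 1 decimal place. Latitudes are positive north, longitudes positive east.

Leg 1: φ1=0.8528674, φ2=0.6563642, Δφ=-0.1965031, Δλ=2.1758042 rad; a=sin²(Δφ/2)+cosφ1·cosφ2·sin²(Δλ/2)=0.4183968349; c=2·atan2(√a, √(1-a))=1.406856636; dist=6371·c=8963.084 ≈ 8963.1 km; running total=8963.1 km
Leg 1 bearing: y=sinΔλ·cosφ2=0.65159589, x=cosφ1·sinφ2-sinφ1·cosφ2·cosΔλ=0.74080125; θ=atan2(y, x)=41.3343° ≈ 41.3°
Leg 2: φ1=0.6563642, φ2=-0.5924974, Δφ=-1.2488616, Δλ=-1.8946038 rad; a=sin²(Δφ/2)+cosφ1·cosφ2·sin²(Δλ/2)=0.7749402295; c=2·atan2(√a, √(1-a))=2.153017437; dist=6371·c=13716.874 ≈ 13716.9 km; running total=22680.0 km
Leg 2 bearing: y=sinΔλ·cosφ2=-0.78643770, x=cosφ1·sinφ2-sinφ1·cosφ2·cosΔλ=-0.28133118; θ=atan2(y, x)=-109.6836° <0 so +360° → 250.3164° ≈ 250.3°
Leg 3: φ1=-0.5924974, φ2=-0.0225217, Δφ=0.5699757, Δλ=0.3206467 rad; a=sin²(Δφ/2)+cosφ1·cosφ2·sin²(Δλ/2)=0.1001778840; c=2·atan2(√a, √(1-a))=0.644093821; dist=6371·c=4103.522 ≈ 4103.5 km; running total=26783.5 km
Leg 3 bearing: y=sinΔλ·cosφ2=0.31510039, x=cosφ1·sinφ2-sinφ1·cosφ2·cosΔλ=0.51115638; θ=atan2(y, x)=31.6516° ≈ 31.7°
Leg 4: φ1=-0.0225217, φ2=1.0465378, Δφ=1.0690595, Δλ=-0.4557264 rad; a=sin²(Δφ/2)+cosφ1·cosφ2·sin²(Δλ/2)=0.2850627898; c=2·atan2(√a, √(1-a))=1.126442641; dist=6371·c=7176.566 ≈ 7176.6 km; running total=33960.1 km
Leg 4 bearing: y=sinΔλ·cosφ2=-0.22030876, x=cosφ1·sinφ2-sinφ1·cosφ2·cosΔλ=0.87559810; θ=atan2(y, x)=-14.1230° <0 so +360° → 345.8770° ≈ 345.9°

Leg 1: dist=8963.1 km, bearing=41.3°
Leg 2: dist=13716.9 km, bearing=250.3°
Leg 3: dist=4103.5 km, bearing=31.7°
Leg 4: dist=7176.6 km, bearing=345.9°
Total: 33960.1 km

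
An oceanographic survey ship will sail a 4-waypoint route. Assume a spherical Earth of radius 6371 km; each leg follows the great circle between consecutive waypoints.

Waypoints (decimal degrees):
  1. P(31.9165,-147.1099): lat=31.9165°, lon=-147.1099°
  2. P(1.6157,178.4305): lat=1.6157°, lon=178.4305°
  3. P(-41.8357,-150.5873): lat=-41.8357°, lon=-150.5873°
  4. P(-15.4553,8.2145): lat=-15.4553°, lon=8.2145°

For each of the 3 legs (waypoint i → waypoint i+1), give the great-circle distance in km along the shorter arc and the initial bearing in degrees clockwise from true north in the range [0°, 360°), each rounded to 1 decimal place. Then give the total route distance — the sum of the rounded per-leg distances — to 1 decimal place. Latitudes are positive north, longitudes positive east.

Leg 1: dist=4936.8 km, bearing=233.9°
Leg 2: dist=5749.4 km, bearing=150.7°
Leg 3: dist=13283.1 km, bearing=156.4°
Total: 23969.3 km

Leg 1: φ1=0.5570480, φ2=0.0281993, Δφ=-0.5288487, Δλ=5.6817518 rad; a=sin²(Δφ/2)+cosφ1·cosφ2·sin²(Δλ/2)=0.1427492824; c=2·atan2(√a, √(1-a))=0.774885088; dist=6371·c=4936.793 ≈ 4936.8 km; running total=4936.8 km
Leg 1 bearing: y=sinΔλ·cosφ2=-0.56560004, x=cosφ1·sinφ2-sinφ1·cosφ2·cosΔλ=-0.41180614; θ=atan2(y, x)=-126.0579° <0 so +360° → 233.9421° ≈ 233.9°
Leg 2: φ1=0.0281993, φ2=-0.7301707, Δφ=-0.7583700, Δλ=-5.7424439 rad; a=sin²(Δφ/2)+cosφ1·cosφ2·sin²(Δλ/2)=0.1901497855; c=2·atan2(√a, √(1-a))=0.902435379; dist=6371·c=5749.416 ≈ 5749.4 km; running total=10686.2 km
Leg 2 bearing: y=sinΔλ·cosφ2=0.38353613, x=cosφ1·sinφ2-sinφ1·cosφ2·cosΔλ=-0.68474186; θ=atan2(y, x)=150.7460° ≈ 150.7°
Leg 3: φ1=-0.7301707, φ2=-0.2697459, Δφ=0.4604248, Δλ=2.7716143 rad; a=sin²(Δφ/2)+cosφ1·cosφ2·sin²(Δλ/2)=0.7458905745; c=2·atan2(√a, √(1-a))=2.084930508; dist=6371·c=13283.092 ≈ 13283.1 km; running total=23969.3 km
Leg 3 bearing: y=sinΔλ·cosφ2=0.34851951, x=cosφ1·sinφ2-sinφ1·cosφ2·cosΔλ=-0.79792572; θ=atan2(y, x)=156.4052° ≈ 156.4°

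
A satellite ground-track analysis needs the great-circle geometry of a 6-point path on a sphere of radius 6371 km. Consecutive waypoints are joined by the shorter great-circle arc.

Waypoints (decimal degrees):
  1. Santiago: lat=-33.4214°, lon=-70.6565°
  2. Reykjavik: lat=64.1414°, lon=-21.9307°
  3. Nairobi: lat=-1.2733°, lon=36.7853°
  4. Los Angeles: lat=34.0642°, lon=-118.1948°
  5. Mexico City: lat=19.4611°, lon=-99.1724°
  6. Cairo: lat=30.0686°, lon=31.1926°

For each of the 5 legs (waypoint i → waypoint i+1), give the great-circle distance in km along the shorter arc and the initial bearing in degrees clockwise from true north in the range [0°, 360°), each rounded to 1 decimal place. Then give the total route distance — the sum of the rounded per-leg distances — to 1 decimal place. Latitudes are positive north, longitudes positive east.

Leg 1: φ1=-0.5833135, φ2=1.1194786, Δφ=1.7027921, Δλ=0.8504256 rad; a=sin²(Δφ/2)+cosφ1·cosφ2·sin²(Δλ/2)=0.6277528865; c=2·atan2(√a, √(1-a))=1.829167131; dist=6371·c=11653.624 ≈ 11653.6 km; running total=11653.6 km
Leg 1 bearing: y=sinΔλ·cosφ2=0.32779471, x=cosφ1·sinφ2-sinφ1·cosφ2·cosΔλ=0.90954243; θ=atan2(y, x)=19.8189° ≈ 19.8°
Leg 2: φ1=1.1194786, φ2=-0.0222233, Δφ=-1.1417019, Δλ=1.0247875 rad; a=sin²(Δφ/2)+cosφ1·cosφ2·sin²(Δλ/2)=0.3967836767; c=2·atan2(√a, √(1-a))=1.362868661; dist=6371·c=8682.836 ≈ 8682.8 km; running total=20336.4 km
Leg 2 bearing: y=sinΔλ·cosφ2=0.85439285, x=cosφ1·sinφ2-sinφ1·cosφ2·cosΔλ=-0.47686311; θ=atan2(y, x)=119.1672° ≈ 119.2°
Leg 3: φ1=-0.0222233, φ2=0.5945324, Δφ=0.6167557, Δλ=-2.7049130 rad; a=sin²(Δφ/2)+cosφ1·cosφ2·sin²(Δλ/2)=0.8814672858; c=2·atan2(√a, √(1-a))=2.438636701; dist=6371·c=15536.554 ≈ 15536.6 km; running total=35873.0 km
Leg 3 bearing: y=sinΔλ·cosφ2=-0.35036214, x=cosφ1·sinφ2-sinφ1·cosφ2·cosΔλ=0.54330213; θ=atan2(y, x)=-32.8170° <0 so +360° → 327.1830° ≈ 327.2°
Leg 4: φ1=0.5945324, φ2=0.3396603, Δφ=-0.2548722, Δλ=0.3320035 rad; a=sin²(Δφ/2)+cosφ1·cosφ2·sin²(Δλ/2)=0.0374791921; c=2·atan2(√a, √(1-a))=0.389651194; dist=6371·c=2482.468 ≈ 2482.5 km; running total=38355.5 km
Leg 4 bearing: y=sinΔλ·cosφ2=0.30731628, x=cosφ1·sinφ2-sinφ1·cosφ2·cosΔλ=-0.22328170; θ=atan2(y, x)=126.0004° ≈ 126.0°
Leg 5: φ1=0.3396603, φ2=0.5247961, Δφ=0.1851358, Δλ=2.2752985 rad; a=sin²(Δφ/2)+cosφ1·cosφ2·sin²(Δλ/2)=0.6807730453; c=2·atan2(√a, √(1-a))=1.940721953; dist=6371·c=12364.340 ≈ 12364.3 km; running total=50719.8 km
Leg 5 bearing: y=sinΔλ·cosφ2=0.65939767, x=cosφ1·sinφ2-sinφ1·cosφ2·cosΔλ=0.65915032; θ=atan2(y, x)=45.0107° ≈ 45.0°

Leg 1: dist=11653.6 km, bearing=19.8°
Leg 2: dist=8682.8 km, bearing=119.2°
Leg 3: dist=15536.6 km, bearing=327.2°
Leg 4: dist=2482.5 km, bearing=126.0°
Leg 5: dist=12364.3 km, bearing=45.0°
Total: 50719.8 km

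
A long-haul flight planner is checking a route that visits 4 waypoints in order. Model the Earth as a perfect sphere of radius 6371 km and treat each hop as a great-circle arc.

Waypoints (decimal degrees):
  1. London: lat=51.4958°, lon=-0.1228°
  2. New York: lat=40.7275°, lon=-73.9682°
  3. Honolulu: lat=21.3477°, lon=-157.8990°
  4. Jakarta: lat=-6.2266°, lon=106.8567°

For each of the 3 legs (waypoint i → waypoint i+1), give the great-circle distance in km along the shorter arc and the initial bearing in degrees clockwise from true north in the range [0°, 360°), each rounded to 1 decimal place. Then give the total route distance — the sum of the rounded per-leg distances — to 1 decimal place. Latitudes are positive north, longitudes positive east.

Leg 1: φ1=0.8987713, φ2=0.7108290, Δφ=-0.1879423, Δλ=-1.2888454 rad; a=sin²(Δφ/2)+cosφ1·cosφ2·sin²(Δλ/2)=0.1790695201; c=2·atan2(√a, √(1-a))=0.873873668; dist=6371·c=5567.449 ≈ 5567.4 km; running total=5567.4 km
Leg 1 bearing: y=sinΔλ·cosφ2=-0.72789828, x=cosφ1·sinφ2-sinφ1·cosφ2·cosΔλ=0.24120242; θ=atan2(y, x)=-71.6664° <0 so +360° → 288.3336° ≈ 288.3°
Leg 2: φ1=0.7108290, φ2=0.3725877, Δφ=-0.3382413, Δλ=-1.4648688 rad; a=sin²(Δφ/2)+cosφ1·cosφ2·sin²(Δλ/2)=0.3439298203; c=2·atan2(√a, √(1-a))=1.253351201; dist=6371·c=7985.101 ≈ 7985.1 km; running total=13552.5 km
Leg 2 bearing: y=sinΔλ·cosφ2=-0.92616799, x=cosφ1·sinφ2-sinφ1·cosφ2·cosΔλ=0.21161582; θ=atan2(y, x)=-77.1297° <0 so +360° → 282.8703° ≈ 282.9°
Leg 3: φ1=0.3725877, φ2=-0.1086747, Δφ=-0.4812623, Δλ=4.6208587 rad; a=sin²(Δφ/2)+cosφ1·cosφ2·sin²(Δλ/2)=0.5620558680; c=2·atan2(√a, √(1-a))=1.695228922; dist=6371·c=10800.303 ≈ 10800.3 km; running total=24352.8 km
Leg 3 bearing: y=sinΔλ·cosφ2=-0.98993944, x=cosφ1·sinφ2-sinφ1·cosφ2·cosΔλ=-0.06794253; θ=atan2(y, x)=-93.9262° <0 so +360° → 266.0738° ≈ 266.1°

Leg 1: dist=5567.4 km, bearing=288.3°
Leg 2: dist=7985.1 km, bearing=282.9°
Leg 3: dist=10800.3 km, bearing=266.1°
Total: 24352.8 km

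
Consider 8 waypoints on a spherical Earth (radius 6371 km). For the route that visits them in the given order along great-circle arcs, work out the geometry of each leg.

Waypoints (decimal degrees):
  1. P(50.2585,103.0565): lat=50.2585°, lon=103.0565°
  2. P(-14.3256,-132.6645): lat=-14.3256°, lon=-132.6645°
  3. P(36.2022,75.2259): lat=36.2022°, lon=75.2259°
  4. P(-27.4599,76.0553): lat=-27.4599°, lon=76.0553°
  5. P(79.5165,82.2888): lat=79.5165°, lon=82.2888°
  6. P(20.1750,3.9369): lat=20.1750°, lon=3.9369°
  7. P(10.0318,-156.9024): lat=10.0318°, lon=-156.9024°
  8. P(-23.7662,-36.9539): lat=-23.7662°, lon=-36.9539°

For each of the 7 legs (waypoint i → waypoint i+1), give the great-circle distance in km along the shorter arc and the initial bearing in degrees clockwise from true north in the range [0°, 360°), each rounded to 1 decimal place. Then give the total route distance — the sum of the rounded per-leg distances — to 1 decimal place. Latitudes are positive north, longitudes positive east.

Leg 1: φ1=0.8771763, φ2=-0.2500289, Δφ=-1.1272052, Δλ=-4.1141076 rad; a=sin²(Δφ/2)+cosφ1·cosφ2·sin²(Δλ/2)=0.7695727431; c=2·atan2(√a, √(1-a))=2.140218501; dist=6371·c=13635.332 ≈ 13635.3 km; running total=13635.3 km
Leg 1 bearing: y=sinΔλ·cosφ2=0.80061106, x=cosφ1·sinφ2-sinφ1·cosφ2·cosΔλ=0.26142699; θ=atan2(y, x)=71.9164° ≈ 71.9°
Leg 2: φ1=-0.2500289, φ2=0.6318476, Δφ=0.8818765, Δλ=3.6283720 rad; a=sin²(Δφ/2)+cosφ1·cosφ2·sin²(Δλ/2)=0.9185862020; c=2·atan2(√a, √(1-a))=2.562889052; dist=6371·c=16328.166 ≈ 16328.2 km; running total=29963.5 km
Leg 2 bearing: y=sinΔλ·cosφ2=-0.37747068, x=cosφ1·sinφ2-sinφ1·cosφ2·cosΔλ=0.39580077; θ=atan2(y, x)=-43.6421° <0 so +360° → 316.3579° ≈ 316.4°
Leg 3: φ1=0.6318476, φ2=-0.4792657, Δφ=-1.1111133, Δλ=0.0144758 rad; a=sin²(Δφ/2)+cosφ1·cosφ2·sin²(Δλ/2)=0.2782054588; c=2·atan2(√a, √(1-a))=1.111196961; dist=6371·c=7079.436 ≈ 7079.4 km; running total=37042.9 km
Leg 3 bearing: y=sinΔλ·cosφ2=0.01284438, x=cosφ1·sinφ2-sinφ1·cosφ2·cosΔλ=-0.89613824; θ=atan2(y, x)=179.1788° ≈ 179.2°
Leg 4: φ1=-0.4792657, φ2=1.3878247, Δφ=1.8670904, Δλ=0.1087951 rad; a=sin²(Δφ/2)+cosφ1·cosφ2·sin²(Δλ/2)=0.6464661720; c=2·atan2(√a, √(1-a))=1.868088608; dist=6371·c=11901.593 ≈ 11901.6 km; running total=48944.5 km
Leg 4 bearing: y=sinΔλ·cosφ2=0.01975650, x=cosφ1·sinφ2-sinφ1·cosφ2·cosΔλ=0.95592904; θ=atan2(y, x)=1.1840° ≈ 1.2°
Leg 5: φ1=1.3878247, φ2=0.3521202, Δφ=-1.0357046, Δλ=-1.3674986 rad; a=sin²(Δφ/2)+cosφ1·cosφ2·sin²(Δλ/2)=0.3131931093; c=2·atan2(√a, √(1-a))=1.187894442; dist=6371·c=7568.075 ≈ 7568.1 km; running total=56512.6 km
Leg 5 bearing: y=sinΔλ·cosφ2=-0.91931326, x=cosφ1·sinφ2-sinφ1·cosφ2·cosΔλ=-0.12359557; θ=atan2(y, x)=-97.6571° <0 so +360° → 262.3429° ≈ 262.3°
Leg 6: φ1=0.3521202, φ2=0.1750879, Δφ=-0.1770322, Δλ=-2.8071754 rad; a=sin²(Δφ/2)+cosφ1·cosφ2·sin²(Δλ/2)=0.9065054312; c=2·atan2(√a, √(1-a))=2.520101024; dist=6371·c=16055.564 ≈ 16055.6 km; running total=72568.2 km
Leg 6 bearing: y=sinΔλ·cosφ2=-0.32320074, x=cosφ1·sinφ2-sinφ1·cosφ2·cosΔλ=0.48430839; θ=atan2(y, x)=-33.7170° <0 so +360° → 326.2830° ≈ 326.3°
Leg 7: φ1=0.1750879, φ2=-0.4147984, Δφ=-0.5898864, Δλ=2.0934963 rad; a=sin²(Δφ/2)+cosφ1·cosφ2·sin²(Δλ/2)=0.7600511948; c=2·atan2(√a, √(1-a))=2.117767153; dist=6371·c=13492.295 ≈ 13492.3 km; running total=86060.5 km
Leg 7 bearing: y=sinΔλ·cosφ2=0.79299533, x=cosφ1·sinφ2-sinφ1·cosφ2·cosΔλ=-0.31725684; θ=atan2(y, x)=111.8051° ≈ 111.8°

Leg 1: dist=13635.3 km, bearing=71.9°
Leg 2: dist=16328.2 km, bearing=316.4°
Leg 3: dist=7079.4 km, bearing=179.2°
Leg 4: dist=11901.6 km, bearing=1.2°
Leg 5: dist=7568.1 km, bearing=262.3°
Leg 6: dist=16055.6 km, bearing=326.3°
Leg 7: dist=13492.3 km, bearing=111.8°
Total: 86060.5 km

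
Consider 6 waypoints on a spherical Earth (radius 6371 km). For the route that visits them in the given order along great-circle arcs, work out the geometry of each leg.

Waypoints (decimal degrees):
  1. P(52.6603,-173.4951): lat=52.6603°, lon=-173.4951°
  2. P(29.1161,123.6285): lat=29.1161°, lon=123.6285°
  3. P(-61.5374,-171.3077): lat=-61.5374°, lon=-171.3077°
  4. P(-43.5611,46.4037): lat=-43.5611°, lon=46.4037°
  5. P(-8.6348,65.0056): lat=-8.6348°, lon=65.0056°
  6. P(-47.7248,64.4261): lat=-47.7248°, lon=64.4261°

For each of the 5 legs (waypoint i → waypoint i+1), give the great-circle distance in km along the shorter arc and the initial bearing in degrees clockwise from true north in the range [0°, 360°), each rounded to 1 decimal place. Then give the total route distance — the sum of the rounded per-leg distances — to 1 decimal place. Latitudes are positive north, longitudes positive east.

Leg 1: φ1=0.9190956, φ2=0.5081718, Δφ=-0.4109238, Δλ=5.1857851 rad; a=sin²(Δφ/2)+cosφ1·cosφ2·sin²(Δλ/2)=0.1857786166; c=2·atan2(√a, √(1-a))=0.891246694; dist=6371·c=5678.133 ≈ 5678.1 km; running total=5678.1 km
Leg 1 bearing: y=sinΔλ·cosφ2=-0.77755754, x=cosφ1·sinφ2-sinφ1·cosφ2·cosΔλ=-0.02153969; θ=atan2(y, x)=-91.5868° <0 so +360° → 268.4132° ≈ 268.4°
Leg 2: φ1=0.5081718, φ2=-1.0740302, Δφ=-1.5822021, Δλ=-5.1476078 rad; a=sin²(Δφ/2)+cosφ1·cosφ2·sin²(Δλ/2)=0.6261126795; c=2·atan2(√a, √(1-a))=1.825775607; dist=6371·c=11632.016 ≈ 11632.0 km; running total=17310.1 km
Leg 2 bearing: y=sinΔλ·cosφ2=0.43215671, x=cosφ1·sinφ2-sinφ1·cosφ2·cosΔλ=-0.86580768; θ=atan2(y, x)=153.4745° ≈ 153.5°
Leg 3: φ1=-1.0740302, φ2=-0.7602846, Δφ=0.3137456, Δλ=3.7997807 rad; a=sin²(Δφ/2)+cosφ1·cosφ2·sin²(Δλ/2)=0.3336886321; c=2·atan2(√a, √(1-a))=1.231713019; dist=6371·c=7847.244 ≈ 7847.2 km; running total=25157.3 km
Leg 3 bearing: y=sinΔλ·cosφ2=-0.44325096, x=cosφ1·sinφ2-sinφ1·cosφ2·cosΔλ=-0.83240056; θ=atan2(y, x)=-151.9648° <0 so +360° → 208.0352° ≈ 208.0°
Leg 4: φ1=-0.7602846, φ2=-0.1507057, Δφ=0.6095789, Δλ=0.3246644 rad; a=sin²(Δφ/2)+cosφ1·cosφ2·sin²(Δλ/2)=0.1087692524; c=2·atan2(√a, √(1-a))=0.672187323; dist=6371·c=4282.505 ≈ 4282.5 km; running total=29439.8 km
Leg 4 bearing: y=sinΔλ·cosφ2=0.31537510, x=cosφ1·sinφ2-sinφ1·cosφ2·cosΔλ=0.53692882; θ=atan2(y, x)=30.4286° ≈ 30.4°
Leg 5: φ1=-0.1507057, φ2=-0.8329549, Δφ=-0.6822492, Δλ=-0.0101142 rad; a=sin²(Δφ/2)+cosφ1·cosφ2·sin²(Δλ/2)=0.1119387739; c=2·atan2(√a, √(1-a))=0.682303151; dist=6371·c=4346.953 ≈ 4347.0 km; running total=33786.8 km
Leg 5 bearing: y=sinΔλ·cosφ2=-0.00680362, x=cosφ1·sinφ2-sinφ1·cosφ2·cosΔλ=-0.63054552; θ=atan2(y, x)=-179.3818° <0 so +360° → 180.6182° ≈ 180.6°

Leg 1: dist=5678.1 km, bearing=268.4°
Leg 2: dist=11632.0 km, bearing=153.5°
Leg 3: dist=7847.2 km, bearing=208.0°
Leg 4: dist=4282.5 km, bearing=30.4°
Leg 5: dist=4347.0 km, bearing=180.6°
Total: 33786.8 km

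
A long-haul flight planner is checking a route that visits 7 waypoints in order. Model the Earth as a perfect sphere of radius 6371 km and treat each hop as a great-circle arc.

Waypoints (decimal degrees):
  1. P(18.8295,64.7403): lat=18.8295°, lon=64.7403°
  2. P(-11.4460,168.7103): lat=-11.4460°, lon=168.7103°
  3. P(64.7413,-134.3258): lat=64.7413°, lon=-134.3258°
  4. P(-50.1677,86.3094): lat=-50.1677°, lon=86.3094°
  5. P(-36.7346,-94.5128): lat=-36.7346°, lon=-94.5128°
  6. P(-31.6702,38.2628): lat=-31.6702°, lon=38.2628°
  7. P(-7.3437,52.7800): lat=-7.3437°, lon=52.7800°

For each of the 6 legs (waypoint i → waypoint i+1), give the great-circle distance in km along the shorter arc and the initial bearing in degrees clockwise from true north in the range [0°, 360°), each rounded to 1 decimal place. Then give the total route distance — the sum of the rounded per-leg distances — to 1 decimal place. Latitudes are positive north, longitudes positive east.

Leg 1: dist=11868.7 km, bearing=96.7°
Leg 2: dist=9698.2 km, bearing=21.0°
Leg 3: dist=17169.8 km, bearing=285.0°
Leg 4: dist=10351.7 km, bearing=179.3°
Leg 5: dist=10961.6 km, bearing=140.8°
Leg 6: dist=3095.6 km, bearing=32.2°
Total: 63145.6 km

Leg 1: φ1=0.3286368, φ2=-0.1997704, Δφ=-0.5284072, Δλ=1.8146188 rad; a=sin²(Δφ/2)+cosφ1·cosφ2·sin²(Δλ/2)=0.6439991861; c=2·atan2(√a, √(1-a))=1.862932318; dist=6371·c=11868.742 ≈ 11868.7 km; running total=11868.7 km
Leg 1 bearing: y=sinΔλ·cosφ2=0.95112267, x=cosφ1·sinφ2-sinφ1·cosφ2·cosΔλ=-0.11145674; θ=atan2(y, x)=96.6837° ≈ 96.7°
Leg 2: φ1=-0.1997704, φ2=1.1299488, Δφ=1.3297192, Δλ=-5.2889777 rad; a=sin²(Δφ/2)+cosφ1·cosφ2·sin²(Δλ/2)=0.4757356592; c=2·atan2(√a, √(1-a))=1.522248577; dist=6371·c=9698.246 ≈ 9698.2 km; running total=21566.9 km
Leg 2 bearing: y=sinΔλ·cosφ2=0.35771932, x=cosφ1·sinφ2-sinφ1·cosφ2·cosΔλ=0.93256734; θ=atan2(y, x)=20.9861° ≈ 21.0°
Leg 3: φ1=1.1299488, φ2=-0.8755915, Δφ=-2.0055404, Δλ=3.8508107 rad; a=sin²(Δφ/2)+cosφ1·cosφ2·sin²(Δλ/2)=0.9509595486; c=2·atan2(√a, √(1-a))=2.694988763; dist=6371·c=17169.773 ≈ 17169.8 km; running total=38736.7 km
Leg 3 bearing: y=sinΔλ·cosφ2=-0.41714739, x=cosφ1·sinφ2-sinφ1·cosφ2·cosΔλ=0.11193746; θ=atan2(y, x)=-74.9791° <0 so +360° → 285.0209° ≈ 285.0°
Leg 4: φ1=-0.8755915, φ2=-0.6411397, Δφ=0.2344518, Δλ=-3.1559428 rad; a=sin²(Δφ/2)+cosφ1·cosφ2·sin²(Δλ/2)=0.5269929376; c=2·atan2(√a, √(1-a))=1.624808460; dist=6371·c=10351.655 ≈ 10351.7 km; running total=49088.4 km
Leg 4 bearing: y=sinΔλ·cosφ2=0.01149998, x=cosφ1·sinφ2-sinφ1·cosφ2·cosΔλ=-0.99847548; θ=atan2(y, x)=179.3401° ≈ 179.3°
Leg 5: φ1=-0.6411397, φ2=-0.5527493, Δφ=0.0883905, Δλ=2.3173714 rad; a=sin²(Δφ/2)+cosφ1·cosφ2·sin²(Δλ/2)=0.5745947897; c=2·atan2(√a, √(1-a))=1.720544956; dist=6371·c=10961.592 ≈ 10961.6 km; running total=60050.0 km
Leg 5 bearing: y=sinΔλ·cosφ2=0.62471217, x=cosφ1·sinφ2-sinφ1·cosφ2·cosΔλ=-0.76647060; θ=atan2(y, x)=140.8182° ≈ 140.8°
Leg 6: φ1=-0.5527493, φ2=-0.1281717, Δφ=0.4245775, Δλ=0.2533729 rad; a=sin²(Δφ/2)+cosφ1·cosφ2·sin²(Δλ/2)=0.0578686539; c=2·atan2(√a, √(1-a))=0.485883535; dist=6371·c=3095.564 ≈ 3095.6 km; running total=63145.6 km
Leg 6 bearing: y=sinΔλ·cosφ2=0.24861444, x=cosφ1·sinφ2-sinφ1·cosφ2·cosΔλ=0.39531045; θ=atan2(y, x)=32.1662° ≈ 32.2°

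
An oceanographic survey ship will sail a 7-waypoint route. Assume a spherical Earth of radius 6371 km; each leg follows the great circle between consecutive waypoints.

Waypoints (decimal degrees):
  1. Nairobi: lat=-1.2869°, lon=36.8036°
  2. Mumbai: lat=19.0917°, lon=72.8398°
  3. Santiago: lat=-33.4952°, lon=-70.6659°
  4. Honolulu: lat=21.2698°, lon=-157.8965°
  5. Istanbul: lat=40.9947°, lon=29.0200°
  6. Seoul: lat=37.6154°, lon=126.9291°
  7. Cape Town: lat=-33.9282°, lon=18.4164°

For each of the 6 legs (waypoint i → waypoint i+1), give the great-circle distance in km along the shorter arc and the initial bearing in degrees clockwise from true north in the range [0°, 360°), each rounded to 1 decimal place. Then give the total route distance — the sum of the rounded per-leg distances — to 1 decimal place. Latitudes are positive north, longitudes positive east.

Leg 1: dist=4540.3 km, bearing=58.2°
Leg 2: dist=16066.9 km, bearing=238.6°
Leg 3: dist=11048.4 km, bearing=289.4°
Leg 4: dist=13054.8 km, bearing=354.1°
Leg 5: dist=7945.0 km, bearing=55.9°
Leg 6: dist=13712.9 km, bearing=250.3°
Total: 66368.3 km

Leg 1: φ1=-0.0224606, φ2=0.3332130, Δφ=0.3556737, Δλ=0.6289503 rad; a=sin²(Δφ/2)+cosφ1·cosφ2·sin²(Δλ/2)=0.1216858010; c=2·atan2(√a, √(1-a))=0.712655288; dist=6371·c=4540.327 ≈ 4540.3 km; running total=4540.3 km
Leg 1 bearing: y=sinΔλ·cosφ2=0.55593781, x=cosφ1·sinφ2-sinφ1·cosφ2·cosΔλ=0.34416075; θ=atan2(y, x)=58.2399° ≈ 58.2°
Leg 2: φ1=0.3332130, φ2=-0.5846015, Δφ=-0.9178145, Δλ=-2.5046470 rad; a=sin²(Δφ/2)+cosφ1·cosφ2·sin²(Δλ/2)=0.9070207519; c=2·atan2(√a, √(1-a))=2.521873324; dist=6371·c=16066.855 ≈ 16066.9 km; running total=20607.2 km
Leg 2 bearing: y=sinΔλ·cosφ2=-0.49597510, x=cosφ1·sinφ2-sinφ1·cosφ2·cosΔλ=-0.30223357; θ=atan2(y, x)=-121.3570° <0 so +360° → 238.6430° ≈ 238.6°
Leg 3: φ1=-0.5846015, φ2=0.3712280, Δφ=0.9558296, Δλ=-1.5224612 rad; a=sin²(Δφ/2)+cosφ1·cosφ2·sin²(Δλ/2)=0.5813237293; c=2·atan2(√a, √(1-a))=1.734169577; dist=6371·c=11048.394 ≈ 11048.4 km; running total=31655.6 km
Leg 3 bearing: y=sinΔλ·cosφ2=-0.93079420, x=cosφ1·sinφ2-sinφ1·cosφ2·cosΔλ=0.32736517; θ=atan2(y, x)=-70.6230° <0 so +360° → 289.3770° ≈ 289.4°
Leg 4: φ1=0.3712280, φ2=0.7154925, Δφ=0.3442644, Δλ=3.2623084 rad; a=sin²(Δφ/2)+cosφ1·cosφ2·sin²(Δλ/2)=0.7301360001; c=2·atan2(√a, √(1-a))=2.049097884; dist=6371·c=13054.803 ≈ 13054.8 km; running total=44710.4 km
Leg 4 bearing: y=sinΔλ·cosφ2=-0.09089149, x=cosφ1·sinφ2-sinφ1·cosφ2·cosΔλ=0.88311292; θ=atan2(y, x)=-5.8763° <0 so +360° → 354.1237° ≈ 354.1°
Leg 5: φ1=0.7154925, φ2=0.6565126, Δφ=-0.0589799, Δλ=1.7088362 rad; a=sin²(Δφ/2)+cosφ1·cosφ2·sin²(Δλ/2)=0.3409400465; c=2·atan2(√a, √(1-a))=1.247050616; dist=6371·c=7944.959 ≈ 7945.0 km; running total=52655.4 km
Leg 5 bearing: y=sinΔλ·cosφ2=0.78459062, x=cosφ1·sinφ2-sinφ1·cosφ2·cosΔλ=0.53218163; θ=atan2(y, x)=55.8513° ≈ 55.9°
Leg 6: φ1=0.6565126, φ2=-0.5921588, Δφ=-1.2486714, Δλ=-1.8939039 rad; a=sin²(Δφ/2)+cosφ1·cosφ2·sin²(Δλ/2)=0.7746811160; c=2·atan2(√a, √(1-a))=2.152397113; dist=6371·c=13712.922 ≈ 13712.9 km; running total=66368.3 km
Leg 6 bearing: y=sinΔλ·cosφ2=-0.78680148, x=cosφ1·sinφ2-sinφ1·cosφ2·cosΔλ=-0.28132643; θ=atan2(y, x)=-109.6749° <0 so +360° → 250.3251° ≈ 250.3°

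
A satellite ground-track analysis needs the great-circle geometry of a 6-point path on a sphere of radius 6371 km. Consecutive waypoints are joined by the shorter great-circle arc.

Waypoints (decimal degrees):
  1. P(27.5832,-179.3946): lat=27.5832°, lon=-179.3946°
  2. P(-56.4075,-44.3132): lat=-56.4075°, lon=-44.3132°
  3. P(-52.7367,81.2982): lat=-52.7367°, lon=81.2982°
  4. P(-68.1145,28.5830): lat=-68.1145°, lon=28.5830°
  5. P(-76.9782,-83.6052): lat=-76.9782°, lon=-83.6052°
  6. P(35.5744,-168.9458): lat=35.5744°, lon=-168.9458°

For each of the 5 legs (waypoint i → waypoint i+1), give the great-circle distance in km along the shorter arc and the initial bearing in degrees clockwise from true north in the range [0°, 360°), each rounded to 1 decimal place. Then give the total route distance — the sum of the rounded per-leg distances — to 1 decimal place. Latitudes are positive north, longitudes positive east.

Leg 1: φ1=0.4814177, φ2=-0.9844966, Δφ=-1.4659143, Δλ=2.3576152 rad; a=sin²(Δφ/2)+cosφ1·cosφ2·sin²(Δλ/2)=0.8664804444; c=2·atan2(√a, √(1-a))=2.393460648; dist=6371·c=15248.738 ≈ 15248.7 km; running total=15248.7 km
Leg 1 bearing: y=sinΔλ·cosφ2=0.39067360, x=cosφ1·sinφ2-sinφ1·cosφ2·cosΔλ=-0.55690436; θ=atan2(y, x)=144.94998° ≈ 144.9°
Leg 2: φ1=-0.9844966, φ2=-0.9204291, Δφ=0.0640675, Δλ=2.1923325 rad; a=sin²(Δφ/2)+cosφ1·cosφ2·sin²(Δλ/2)=0.2660591416; c=2·atan2(√a, √(1-a))=1.083903888; dist=6371·c=6905.552 ≈ 6905.6 km; running total=22154.3 km
Leg 2 bearing: y=sinΔλ·cosφ2=0.49224509, x=cosφ1·sinφ2-sinφ1·cosφ2·cosΔλ=-0.73401735; θ=atan2(y, x)=146.1535° ≈ 146.2°
Leg 3: φ1=-0.9204291, φ2=-1.1888223, Δφ=-0.2683932, Δλ=-0.9200538 rad; a=sin²(Δφ/2)+cosφ1·cosφ2·sin²(Δλ/2)=0.0623877302; c=2·atan2(√a, √(1-a))=0.504896509; dist=6371·c=3216.696 ≈ 3216.7 km; running total=25371.0 km
Leg 3 bearing: y=sinΔλ·cosφ2=-0.29657501, x=cosφ1·sinφ2-sinφ1·cosφ2·cosΔλ=-0.38213253; θ=atan2(y, x)=-142.1848° <0 so +360° → 217.8152° ≈ 217.8°
Leg 4: φ1=-1.1888223, φ2=-1.3435230, Δφ=-0.1547007, Δλ=-1.9580535 rad; a=sin²(Δφ/2)+cosφ1·cosφ2·sin²(Δλ/2)=0.0638251298; c=2·atan2(√a, √(1-a))=0.510808072; dist=6371·c=3254.358 ≈ 3254.4 km; running total=28625.4 km
Leg 4 bearing: y=sinΔλ·cosφ2=-0.20863633, x=cosφ1·sinφ2-sinφ1·cosφ2·cosΔλ=-0.44212760; θ=atan2(y, x)=-154.7378° <0 so +360° → 205.2622° ≈ 205.3°
Leg 5: φ1=-1.3435230, φ2=0.6208904, Δφ=1.9644135, Δλ=-1.4894745 rad; a=sin²(Δφ/2)+cosφ1·cosφ2·sin²(Δλ/2)=0.7759560271; c=2·atan2(√a, √(1-a))=2.155451729; dist=6371·c=13732.383 ≈ 13732.4 km; running total=42357.8 km
Leg 5 bearing: y=sinΔλ·cosφ2=-0.81067278, x=cosφ1·sinφ2-sinφ1·cosφ2·cosΔλ=0.19545519; θ=atan2(y, x)=-76.4446° <0 so +360° → 283.5554° ≈ 283.6°

Leg 1: dist=15248.7 km, bearing=144.9°
Leg 2: dist=6905.6 km, bearing=146.2°
Leg 3: dist=3216.7 km, bearing=217.8°
Leg 4: dist=3254.4 km, bearing=205.3°
Leg 5: dist=13732.4 km, bearing=283.6°
Total: 42357.8 km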